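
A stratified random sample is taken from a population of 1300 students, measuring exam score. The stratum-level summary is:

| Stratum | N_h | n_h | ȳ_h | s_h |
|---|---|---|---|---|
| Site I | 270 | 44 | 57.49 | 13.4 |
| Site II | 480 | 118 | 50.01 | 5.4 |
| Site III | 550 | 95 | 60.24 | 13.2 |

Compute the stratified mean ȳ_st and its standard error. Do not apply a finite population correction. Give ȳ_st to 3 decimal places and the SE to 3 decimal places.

ȳ_st = Σ W_h ȳ_h = (270·57.49 + 480·50.01 + 550·60.24)/1300 = 55.89162
V̂(ȳ_st) = Σ W_h² s_h²/n_h, with W_h = N_h/N and N = 1300:
  stratum Site I: (270/1300)²·13.4²/44 = 0.176034
  stratum Site II: (480/1300)²·5.4²/118 = 0.03369
  stratum Site III: (550/1300)²·13.2²/95 = 0.328294
V̂(ȳ_st) = 0.538018
SE(ȳ_st) = √0.538018 = 0.733497

ȳ_st ≈ 55.892, SE ≈ 0.733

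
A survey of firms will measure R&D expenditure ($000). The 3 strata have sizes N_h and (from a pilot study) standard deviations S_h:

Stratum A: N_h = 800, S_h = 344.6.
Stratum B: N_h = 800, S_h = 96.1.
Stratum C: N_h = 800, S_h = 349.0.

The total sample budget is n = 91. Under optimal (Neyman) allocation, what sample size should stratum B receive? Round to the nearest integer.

Neyman allocation: n_h = n · N_h S_h / Σ N_i S_i, with n = 91.
  stratum A: N_h·S_h = 800·344.6 = 275680.00
  stratum B: N_h·S_h = 800·96.1 = 76880.00
  stratum C: N_h·S_h = 800·349.0 = 279200.00
Σ N_h S_h = 631760.00
n for stratum B = 91·76880.00/631760.00 = 11.074 → 11

11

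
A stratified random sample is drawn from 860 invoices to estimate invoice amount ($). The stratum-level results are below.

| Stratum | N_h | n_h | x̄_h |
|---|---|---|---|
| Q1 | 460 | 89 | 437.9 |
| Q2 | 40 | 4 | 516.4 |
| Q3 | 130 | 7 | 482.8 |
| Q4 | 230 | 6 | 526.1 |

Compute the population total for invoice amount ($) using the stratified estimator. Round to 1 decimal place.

τ̂_st = Σ N_h x̄_h = 460·437.9 + 40·516.4 + 130·482.8 + 230·526.1 = 405857.0

τ̂_st ≈ 405857.0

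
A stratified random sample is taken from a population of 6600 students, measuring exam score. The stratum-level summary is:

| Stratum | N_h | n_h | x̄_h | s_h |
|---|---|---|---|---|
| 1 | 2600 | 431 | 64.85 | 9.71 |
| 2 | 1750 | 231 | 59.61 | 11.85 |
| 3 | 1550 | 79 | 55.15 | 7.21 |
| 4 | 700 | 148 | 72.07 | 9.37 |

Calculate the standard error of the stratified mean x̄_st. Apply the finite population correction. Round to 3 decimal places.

V̂(x̄_st) = Σ W_h² (1 − n_h/N_h) s_h²/n_h, with W_h = N_h/N and N = 6600:
  stratum 1: (2600/6600)²·(1 − 431/2600)·9.71²/431 = 0.0283208
  stratum 2: (1750/6600)²·(1 − 231/1750)·11.85²/231 = 0.0370965
  stratum 3: (1550/6600)²·(1 − 79/1550)·7.21²/79 = 0.0344429
  stratum 4: (700/6600)²·(1 − 148/700)·9.37²/148 = 0.00526219
V̂(x̄_st) = 0.105122
SE(x̄_st) = √0.105122 = 0.324226

SE(x̄_st) ≈ 0.324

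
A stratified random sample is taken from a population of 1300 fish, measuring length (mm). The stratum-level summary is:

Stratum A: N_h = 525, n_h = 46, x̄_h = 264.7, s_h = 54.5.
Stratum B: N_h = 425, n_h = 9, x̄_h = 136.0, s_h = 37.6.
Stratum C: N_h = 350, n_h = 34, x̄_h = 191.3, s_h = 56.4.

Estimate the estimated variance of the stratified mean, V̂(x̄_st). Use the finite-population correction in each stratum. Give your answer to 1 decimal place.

V̂(x̄_st) ≈ 32.2

V̂(x̄_st) = Σ W_h² (1 − n_h/N_h) s_h²/n_h, with W_h = N_h/N and N = 1300:
  stratum A: (525/1300)²·(1 − 46/525)·54.5²/46 = 9.60823
  stratum B: (425/1300)²·(1 − 9/425)·37.6²/9 = 16.4334
  stratum C: (350/1300)²·(1 − 34/350)·56.4²/34 = 6.12277
V̂(x̄_st) = 32.1644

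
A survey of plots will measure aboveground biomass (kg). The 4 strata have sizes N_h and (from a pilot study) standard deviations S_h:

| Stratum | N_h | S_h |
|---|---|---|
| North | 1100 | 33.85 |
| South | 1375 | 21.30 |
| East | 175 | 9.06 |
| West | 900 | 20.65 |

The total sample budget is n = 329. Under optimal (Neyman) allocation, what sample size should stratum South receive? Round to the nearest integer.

Neyman allocation: n_h = n · N_h S_h / Σ N_i S_i, with n = 329.
  stratum North: N_h·S_h = 1100·33.85 = 37235.00
  stratum South: N_h·S_h = 1375·21.30 = 29287.50
  stratum East: N_h·S_h = 175·9.06 = 1585.50
  stratum West: N_h·S_h = 900·20.65 = 18585.00
Σ N_h S_h = 86693.00
n for stratum South = 329·29287.50/86693.00 = 111.146 → 111

111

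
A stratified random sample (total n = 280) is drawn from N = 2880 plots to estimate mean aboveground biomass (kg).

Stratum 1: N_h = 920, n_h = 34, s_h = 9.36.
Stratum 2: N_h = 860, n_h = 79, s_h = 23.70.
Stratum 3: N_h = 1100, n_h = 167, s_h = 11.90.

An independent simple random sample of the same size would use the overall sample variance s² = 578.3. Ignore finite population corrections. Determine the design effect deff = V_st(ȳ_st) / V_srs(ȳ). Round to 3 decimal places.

V̂(ȳ_st) = Σ W_h² s_h²/n_h, with W_h = N_h/N and N = 2880:
  stratum 1: (920/2880)²·9.36²/34 = 0.262944
  stratum 2: (860/2880)²·23.70²/79 = 0.633989
  stratum 3: (1100/2880)²·11.90²/167 = 0.123702
V_st = 1.02064
V_srs = s²/n = 578.3/280 = 2.06536
deff = V_st / V_srs = 1.02064/2.06536 = 0.4942

deff ≈ 0.494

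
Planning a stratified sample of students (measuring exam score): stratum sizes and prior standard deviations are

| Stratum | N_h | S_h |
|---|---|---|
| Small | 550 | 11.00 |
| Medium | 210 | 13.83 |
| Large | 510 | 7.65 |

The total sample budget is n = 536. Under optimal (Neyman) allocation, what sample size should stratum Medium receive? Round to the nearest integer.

Neyman allocation: n_h = n · N_h S_h / Σ N_i S_i, with n = 536.
  stratum Small: N_h·S_h = 550·11.00 = 6050.00
  stratum Medium: N_h·S_h = 210·13.83 = 2904.30
  stratum Large: N_h·S_h = 510·7.65 = 3901.50
Σ N_h S_h = 12855.80
n for stratum Medium = 536·2904.30/12855.80 = 121.090 → 121

121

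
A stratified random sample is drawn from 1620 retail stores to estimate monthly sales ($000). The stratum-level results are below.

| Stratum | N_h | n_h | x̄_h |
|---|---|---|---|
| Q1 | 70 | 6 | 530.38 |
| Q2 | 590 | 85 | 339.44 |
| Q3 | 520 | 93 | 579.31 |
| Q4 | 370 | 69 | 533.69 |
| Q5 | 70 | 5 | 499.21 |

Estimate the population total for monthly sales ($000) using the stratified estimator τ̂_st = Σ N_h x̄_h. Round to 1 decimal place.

τ̂_st = Σ N_h x̄_h = 70·530.38 + 590·339.44 + 520·579.31 + 370·533.69 + 70·499.21 = 771047.4

τ̂_st ≈ 771047.4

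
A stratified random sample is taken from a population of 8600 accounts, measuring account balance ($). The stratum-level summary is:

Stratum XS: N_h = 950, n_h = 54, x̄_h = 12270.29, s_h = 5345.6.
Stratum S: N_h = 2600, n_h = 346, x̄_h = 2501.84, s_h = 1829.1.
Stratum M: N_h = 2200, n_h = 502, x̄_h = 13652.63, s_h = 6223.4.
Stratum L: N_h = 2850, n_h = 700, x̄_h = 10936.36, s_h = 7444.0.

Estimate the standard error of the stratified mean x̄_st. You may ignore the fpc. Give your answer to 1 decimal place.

V̂(x̄_st) = Σ W_h² s_h²/n_h, with W_h = N_h/N and N = 8600:
  stratum XS: (950/8600)²·5345.6²/54 = 6457.28
  stratum S: (2600/8600)²·1829.1²/346 = 883.789
  stratum M: (2200/8600)²·6223.4²/502 = 5048.94
  stratum L: (2850/8600)²·7444.0²/700 = 8693.76
V̂(x̄_st) = 21083.8
SE(x̄_st) = √21083.8 = 145.202

SE(x̄_st) ≈ 145.2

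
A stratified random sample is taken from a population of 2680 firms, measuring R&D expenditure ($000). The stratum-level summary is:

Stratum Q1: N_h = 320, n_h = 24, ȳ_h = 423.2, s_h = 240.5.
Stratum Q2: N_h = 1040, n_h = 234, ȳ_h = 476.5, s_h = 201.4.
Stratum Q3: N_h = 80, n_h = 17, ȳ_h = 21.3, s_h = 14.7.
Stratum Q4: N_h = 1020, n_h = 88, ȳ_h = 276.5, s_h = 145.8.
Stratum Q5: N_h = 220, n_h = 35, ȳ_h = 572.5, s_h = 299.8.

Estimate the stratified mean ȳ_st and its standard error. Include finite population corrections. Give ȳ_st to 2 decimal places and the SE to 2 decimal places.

ȳ_st ≈ 388.31, SE ≈ 9.93

ȳ_st = Σ W_h ȳ_h = (320·423.2 + 1040·476.5 + 80·21.3 + 1020·276.5 + 220·572.5)/2680 = 388.30896
V̂(ȳ_st) = Σ W_h² (1 − n_h/N_h) s_h²/n_h, with W_h = N_h/N and N = 2680:
  stratum Q1: (320/2680)²·(1 − 24/320)·240.5²/24 = 31.7827
  stratum Q2: (1040/2680)²·(1 − 234/1040)·201.4²/234 = 20.2303
  stratum Q3: (80/2680)²·(1 − 17/80)·14.7²/17 = 0.00891963
  stratum Q4: (1020/2680)²·(1 − 88/1020)·145.8²/88 = 31.9727
  stratum Q5: (220/2680)²·(1 − 35/220)·299.8²/35 = 14.5519
V̂(ȳ_st) = 98.5465
SE(ȳ_st) = √98.5465 = 9.92706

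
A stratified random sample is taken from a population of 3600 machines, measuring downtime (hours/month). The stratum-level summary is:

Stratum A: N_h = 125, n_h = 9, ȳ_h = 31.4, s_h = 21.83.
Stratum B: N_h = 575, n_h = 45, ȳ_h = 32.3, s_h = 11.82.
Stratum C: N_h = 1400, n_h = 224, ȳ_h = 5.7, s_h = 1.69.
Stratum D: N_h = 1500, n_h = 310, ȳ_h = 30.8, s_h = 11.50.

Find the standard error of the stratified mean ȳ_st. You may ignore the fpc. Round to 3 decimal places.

SE(ȳ_st) ≈ 0.468

V̂(ȳ_st) = Σ W_h² s_h²/n_h, with W_h = N_h/N and N = 3600:
  stratum A: (125/3600)²·21.83²/9 = 0.0638381
  stratum B: (575/3600)²·11.82²/45 = 0.0792051
  stratum C: (1400/3600)²·1.69²/224 = 0.00192831
  stratum D: (1500/3600)²·11.50²/310 = 0.0740647
V̂(ȳ_st) = 0.219036
SE(ȳ_st) = √0.219036 = 0.468013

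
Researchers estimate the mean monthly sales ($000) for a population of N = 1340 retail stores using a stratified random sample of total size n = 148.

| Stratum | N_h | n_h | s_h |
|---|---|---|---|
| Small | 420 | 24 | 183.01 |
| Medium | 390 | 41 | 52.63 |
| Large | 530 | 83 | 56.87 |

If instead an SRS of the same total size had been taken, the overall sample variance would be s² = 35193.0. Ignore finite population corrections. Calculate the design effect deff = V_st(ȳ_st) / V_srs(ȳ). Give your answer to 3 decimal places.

deff ≈ 0.626

V̂(ȳ_st) = Σ W_h² s_h²/n_h, with W_h = N_h/N and N = 1340:
  stratum Small: (420/1340)²·183.01²/24 = 137.097
  stratum Medium: (390/1340)²·52.63²/41 = 5.72272
  stratum Large: (530/1340)²·56.87²/83 = 6.0958
V_st = 148.915
V_srs = s²/n = 35193.0/148 = 237.791
deff = V_st / V_srs = 148.915/237.791 = 0.6262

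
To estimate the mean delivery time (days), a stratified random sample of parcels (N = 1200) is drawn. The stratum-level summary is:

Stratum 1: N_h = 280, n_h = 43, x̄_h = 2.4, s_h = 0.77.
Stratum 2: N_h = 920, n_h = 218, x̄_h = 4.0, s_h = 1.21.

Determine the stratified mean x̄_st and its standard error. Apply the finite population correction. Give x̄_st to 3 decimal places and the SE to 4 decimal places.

x̄_st ≈ 3.627, SE ≈ 0.0604

x̄_st = Σ W_h x̄_h = (280·2.4 + 920·4.0)/1200 = 3.62667
V̂(x̄_st) = Σ W_h² (1 − n_h/N_h) s_h²/n_h, with W_h = N_h/N and N = 1200:
  stratum 1: (280/1200)²·(1 − 43/280)·0.77²/43 = 0.000635414
  stratum 2: (920/1200)²·(1 − 218/920)·1.21²/218 = 0.00301215
V̂(x̄_st) = 0.00364756
SE(x̄_st) = √0.00364756 = 0.0603951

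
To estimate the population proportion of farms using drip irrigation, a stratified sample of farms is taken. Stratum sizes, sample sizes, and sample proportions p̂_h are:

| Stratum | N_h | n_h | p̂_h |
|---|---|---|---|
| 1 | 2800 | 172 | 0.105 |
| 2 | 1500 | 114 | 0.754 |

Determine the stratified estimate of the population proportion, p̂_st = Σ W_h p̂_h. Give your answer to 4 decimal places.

N = 4300; stratum weights W_h = N_h/N.
p̂_st = Σ W_h p̂_h = (2800·0.105 + 1500·0.754)/4300 = 0.33140

p̂_st ≈ 0.3314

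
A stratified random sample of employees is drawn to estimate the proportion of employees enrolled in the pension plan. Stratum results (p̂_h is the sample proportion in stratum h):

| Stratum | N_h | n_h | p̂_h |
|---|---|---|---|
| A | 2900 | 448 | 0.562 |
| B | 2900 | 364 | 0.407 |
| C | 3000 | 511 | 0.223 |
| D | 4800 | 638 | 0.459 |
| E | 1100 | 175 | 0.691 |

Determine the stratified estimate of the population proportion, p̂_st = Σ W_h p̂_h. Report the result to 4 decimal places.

N = 14700; stratum weights W_h = N_h/N.
p̂_st = Σ W_h p̂_h = (2900·0.562 + 2900·0.407 + 3000·0.223 + 4800·0.459 + 1100·0.691)/14700 = 0.43826

p̂_st ≈ 0.4383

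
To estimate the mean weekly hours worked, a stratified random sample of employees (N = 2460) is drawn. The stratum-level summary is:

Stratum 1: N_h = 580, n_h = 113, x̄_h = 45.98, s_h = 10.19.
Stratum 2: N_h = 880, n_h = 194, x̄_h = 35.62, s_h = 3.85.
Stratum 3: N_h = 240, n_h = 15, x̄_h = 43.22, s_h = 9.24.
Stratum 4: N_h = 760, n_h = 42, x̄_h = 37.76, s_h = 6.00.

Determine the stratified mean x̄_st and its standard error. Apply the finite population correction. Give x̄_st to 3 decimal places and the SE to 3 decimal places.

x̄_st = Σ W_h x̄_h = (580·45.98 + 880·35.62 + 240·43.22 + 760·37.76)/2460 = 39.46520
V̂(x̄_st) = Σ W_h² (1 − n_h/N_h) s_h²/n_h, with W_h = N_h/N and N = 2460:
  stratum 1: (580/2460)²·(1 − 113/580)·10.19²/113 = 0.0411287
  stratum 2: (880/2460)²·(1 − 194/880)·3.85²/194 = 0.00762178
  stratum 3: (240/2460)²·(1 − 15/240)·9.24²/15 = 0.0507898
  stratum 4: (760/2460)²·(1 − 42/760)·6.00²/42 = 0.0772896
V̂(x̄_st) = 0.17683
SE(x̄_st) = √0.17683 = 0.420511

x̄_st ≈ 39.465, SE ≈ 0.421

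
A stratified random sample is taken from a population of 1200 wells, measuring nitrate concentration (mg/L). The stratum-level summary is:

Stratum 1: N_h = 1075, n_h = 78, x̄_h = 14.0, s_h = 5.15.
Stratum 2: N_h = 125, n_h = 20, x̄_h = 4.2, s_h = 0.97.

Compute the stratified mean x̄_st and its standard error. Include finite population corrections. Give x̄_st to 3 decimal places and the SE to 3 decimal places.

x̄_st ≈ 12.979, SE ≈ 0.503

x̄_st = Σ W_h x̄_h = (1075·14.0 + 125·4.2)/1200 = 12.97917
V̂(x̄_st) = Σ W_h² (1 − n_h/N_h) s_h²/n_h, with W_h = N_h/N and N = 1200:
  stratum 1: (1075/1200)²·(1 − 78/1075)·5.15²/78 = 0.253082
  stratum 2: (125/1200)²·(1 − 20/125)·0.97²/20 = 0.000428796
V̂(x̄_st) = 0.253511
SE(x̄_st) = √0.253511 = 0.503498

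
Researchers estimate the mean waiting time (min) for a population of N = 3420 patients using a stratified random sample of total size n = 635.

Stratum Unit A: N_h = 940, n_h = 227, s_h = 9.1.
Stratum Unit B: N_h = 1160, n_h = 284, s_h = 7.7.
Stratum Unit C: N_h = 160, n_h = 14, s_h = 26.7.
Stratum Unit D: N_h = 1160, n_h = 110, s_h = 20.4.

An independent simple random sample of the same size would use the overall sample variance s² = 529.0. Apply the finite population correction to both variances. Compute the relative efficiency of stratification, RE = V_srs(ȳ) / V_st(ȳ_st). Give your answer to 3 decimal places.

V̂(ȳ_st) = Σ W_h² (1 − n_h/N_h) s_h²/n_h, with W_h = N_h/N and N = 3420:
  stratum Unit A: (940/3420)²·(1 − 227/940)·9.1²/227 = 0.0209036
  stratum Unit B: (1160/3420)²·(1 − 284/1160)·7.7²/284 = 0.0181373
  stratum Unit C: (160/3420)²·(1 − 14/160)·26.7²/14 = 0.101699
  stratum Unit D: (1160/3420)²·(1 − 110/1160)·20.4²/110 = 0.39397
V_st = 0.534709
V_srs = (1 − 635/3420)·529.0/635 = 0.678393
Relative efficiency = V_srs / V_st = 0.678393/0.534709 = 1.2687

RE ≈ 1.269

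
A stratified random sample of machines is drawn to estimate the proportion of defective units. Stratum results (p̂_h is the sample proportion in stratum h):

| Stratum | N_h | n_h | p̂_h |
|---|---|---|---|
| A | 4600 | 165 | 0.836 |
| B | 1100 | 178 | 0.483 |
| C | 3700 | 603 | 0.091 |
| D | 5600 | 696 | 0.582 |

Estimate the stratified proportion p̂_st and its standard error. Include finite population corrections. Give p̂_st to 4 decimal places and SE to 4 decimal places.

p̂_st ≈ 0.5315, SE ≈ 0.0115

N = 15000; stratum weights W_h = N_h/N.
p̂_st = Σ W_h p̂_h = (4600·0.836 + 1100·0.483 + 3700·0.091 + 5600·0.582)/15000 = 0.53152
V̂(p̂_st) = Σ W_h² (1 − n_h/N_h) p̂_h(1−p̂_h)/(n_h−1):
  stratum A: (4600/15000)²·(1 − 165/4600)·0.836·0.164/164 = 7.5801e-05
  stratum B: (1100/15000)²·(1 − 178/1100)·0.483·0.517/177 = 6.35924e-06
  stratum C: (3700/15000)²·(1 − 603/3700)·0.091·0.909/602 = 6.99792e-06
  stratum D: (5600/15000)²·(1 − 696/5600)·0.582·0.418/695 = 4.27239e-05
V̂(p̂_st) = 0.000131882; SE = √V̂ = 0.011484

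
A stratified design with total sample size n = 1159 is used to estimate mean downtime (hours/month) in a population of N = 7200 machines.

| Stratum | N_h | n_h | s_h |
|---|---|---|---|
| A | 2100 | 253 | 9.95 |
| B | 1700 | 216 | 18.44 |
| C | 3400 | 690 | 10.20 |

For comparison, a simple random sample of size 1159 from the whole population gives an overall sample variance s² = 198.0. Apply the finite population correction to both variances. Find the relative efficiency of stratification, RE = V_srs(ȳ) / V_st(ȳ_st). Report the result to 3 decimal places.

V̂(ȳ_st) = Σ W_h² (1 − n_h/N_h) s_h²/n_h, with W_h = N_h/N and N = 7200:
  stratum A: (2100/7200)²·(1 − 253/2100)·9.95²/253 = 0.0292784
  stratum B: (1700/7200)²·(1 − 216/1700)·18.44²/216 = 0.0766101
  stratum C: (3400/7200)²·(1 − 690/3400)·10.20²/690 = 0.0268
V_st = 0.132688
V_srs = (1 − 1159/7200)·198.0/1159 = 0.143337
Relative efficiency = V_srs / V_st = 0.143337/0.132688 = 1.0803

RE ≈ 1.080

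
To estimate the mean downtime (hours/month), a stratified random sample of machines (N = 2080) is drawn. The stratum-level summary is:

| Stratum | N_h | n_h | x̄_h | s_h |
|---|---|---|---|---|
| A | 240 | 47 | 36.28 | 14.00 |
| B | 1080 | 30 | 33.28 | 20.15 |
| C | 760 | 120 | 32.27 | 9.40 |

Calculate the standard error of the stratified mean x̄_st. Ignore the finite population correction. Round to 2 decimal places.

SE(x̄_st) ≈ 1.95

V̂(x̄_st) = Σ W_h² s_h²/n_h, with W_h = N_h/N and N = 2080:
  stratum A: (240/2080)²·14.00²/47 = 0.0555206
  stratum B: (1080/2080)²·20.15²/30 = 3.6488
  stratum C: (760/2080)²·9.40²/120 = 0.0983049
V̂(x̄_st) = 3.80262
SE(x̄_st) = √3.80262 = 1.95003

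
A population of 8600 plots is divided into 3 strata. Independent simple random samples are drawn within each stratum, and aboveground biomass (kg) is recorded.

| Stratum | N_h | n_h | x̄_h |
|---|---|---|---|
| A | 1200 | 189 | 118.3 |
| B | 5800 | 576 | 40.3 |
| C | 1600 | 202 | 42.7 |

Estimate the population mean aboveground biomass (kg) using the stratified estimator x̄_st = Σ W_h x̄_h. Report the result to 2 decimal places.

x̄_st ≈ 51.63

N = Σ N_h = 8600. Stratum weights W_h = N_h/N.
x̄_st = (1200·118.3 + 5800·40.3 + 1600·42.7) / 8600 = 51.6302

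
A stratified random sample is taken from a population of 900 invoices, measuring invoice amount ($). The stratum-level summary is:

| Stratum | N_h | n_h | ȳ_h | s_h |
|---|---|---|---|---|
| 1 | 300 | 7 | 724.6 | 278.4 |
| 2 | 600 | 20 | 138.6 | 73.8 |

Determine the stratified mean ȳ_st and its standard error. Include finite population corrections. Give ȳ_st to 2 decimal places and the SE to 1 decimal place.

ȳ_st = Σ W_h ȳ_h = (300·724.6 + 600·138.6)/900 = 333.93333
V̂(ȳ_st) = Σ W_h² (1 − n_h/N_h) s_h²/n_h, with W_h = N_h/N and N = 900:
  stratum 1: (300/900)²·(1 − 7/300)·278.4²/7 = 1201.56
  stratum 2: (600/900)²·(1 − 20/600)·73.8²/20 = 116.998
V̂(ȳ_st) = 1318.55
SE(ȳ_st) = √1318.55 = 36.3119

ȳ_st ≈ 333.93, SE ≈ 36.3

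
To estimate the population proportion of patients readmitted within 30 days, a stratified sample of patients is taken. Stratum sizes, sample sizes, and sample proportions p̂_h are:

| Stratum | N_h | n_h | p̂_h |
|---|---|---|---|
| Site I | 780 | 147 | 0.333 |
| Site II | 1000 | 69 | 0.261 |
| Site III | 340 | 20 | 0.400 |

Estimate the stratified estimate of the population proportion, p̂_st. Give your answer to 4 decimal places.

p̂_st ≈ 0.3098

N = 2120; stratum weights W_h = N_h/N.
p̂_st = Σ W_h p̂_h = (780·0.333 + 1000·0.261 + 340·0.400)/2120 = 0.30978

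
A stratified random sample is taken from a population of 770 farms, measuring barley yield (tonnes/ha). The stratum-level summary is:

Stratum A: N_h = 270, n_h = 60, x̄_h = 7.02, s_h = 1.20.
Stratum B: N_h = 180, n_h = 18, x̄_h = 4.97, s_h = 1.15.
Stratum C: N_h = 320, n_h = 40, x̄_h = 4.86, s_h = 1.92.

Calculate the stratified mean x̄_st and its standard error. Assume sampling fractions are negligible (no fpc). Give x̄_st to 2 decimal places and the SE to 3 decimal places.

x̄_st ≈ 5.64, SE ≈ 0.151

x̄_st = Σ W_h x̄_h = (270·7.02 + 180·4.97 + 320·4.86)/770 = 5.64312
V̂(x̄_st) = Σ W_h² s_h²/n_h, with W_h = N_h/N and N = 770:
  stratum A: (270/770)²·1.20²/60 = 0.00295092
  stratum B: (180/770)²·1.15²/18 = 0.00401501
  stratum C: (320/770)²·1.92²/40 = 0.015917
V̂(x̄_st) = 0.0228829
SE(x̄_st) = √0.0228829 = 0.151271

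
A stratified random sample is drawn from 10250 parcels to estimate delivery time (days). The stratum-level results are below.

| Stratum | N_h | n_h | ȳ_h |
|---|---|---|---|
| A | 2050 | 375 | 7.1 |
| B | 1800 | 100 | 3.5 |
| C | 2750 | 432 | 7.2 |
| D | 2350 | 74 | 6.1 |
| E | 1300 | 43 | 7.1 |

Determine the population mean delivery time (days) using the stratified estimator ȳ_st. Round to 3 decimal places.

N = Σ N_h = 10250. Stratum weights W_h = N_h/N.
ȳ_st = (2050·7.1 + 1800·3.5 + 2750·7.2 + 2350·6.1 + 1300·7.1) / 10250 = 6.26537

ȳ_st ≈ 6.265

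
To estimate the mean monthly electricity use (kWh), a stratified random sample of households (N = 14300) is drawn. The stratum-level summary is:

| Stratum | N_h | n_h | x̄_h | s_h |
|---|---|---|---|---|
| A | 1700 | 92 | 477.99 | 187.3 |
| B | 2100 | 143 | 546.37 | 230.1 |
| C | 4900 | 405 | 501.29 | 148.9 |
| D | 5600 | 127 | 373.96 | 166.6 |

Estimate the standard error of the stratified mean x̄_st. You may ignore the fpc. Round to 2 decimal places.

SE(x̄_st) ≈ 7.30

V̂(x̄_st) = Σ W_h² s_h²/n_h, with W_h = N_h/N and N = 14300:
  stratum A: (1700/14300)²·187.3²/92 = 5.38907
  stratum B: (2100/14300)²·230.1²/143 = 7.98479
  stratum C: (4900/14300)²·148.9²/405 = 6.42768
  stratum D: (5600/14300)²·166.6²/127 = 33.5159
V̂(x̄_st) = 53.3174
SE(x̄_st) = √53.3174 = 7.30188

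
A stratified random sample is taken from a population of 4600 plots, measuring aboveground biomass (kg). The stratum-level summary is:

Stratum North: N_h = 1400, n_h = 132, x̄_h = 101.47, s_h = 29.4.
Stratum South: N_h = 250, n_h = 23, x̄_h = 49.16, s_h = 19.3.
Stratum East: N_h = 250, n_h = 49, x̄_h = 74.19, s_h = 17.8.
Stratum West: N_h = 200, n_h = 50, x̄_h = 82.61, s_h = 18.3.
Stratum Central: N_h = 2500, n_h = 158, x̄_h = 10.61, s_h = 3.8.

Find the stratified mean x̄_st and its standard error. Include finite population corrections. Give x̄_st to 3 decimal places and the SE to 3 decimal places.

x̄_st ≈ 46.944, SE ≈ 0.802

x̄_st = Σ W_h x̄_h = (1400·101.47 + 250·49.16 + 250·74.19 + 200·82.61 + 2500·10.61)/4600 = 46.94402
V̂(x̄_st) = Σ W_h² (1 − n_h/N_h) s_h²/n_h, with W_h = N_h/N and N = 4600:
  stratum North: (1400/4600)²·(1 − 132/1400)·29.4²/132 = 0.549354
  stratum South: (250/4600)²·(1 − 23/250)·19.3²/23 = 0.0434347
  stratum East: (250/4600)²·(1 − 49/250)·17.8²/49 = 0.0153555
  stratum West: (200/4600)²·(1 − 50/200)·18.3²/50 = 0.00949594
  stratum Central: (2500/4600)²·(1 − 158/2500)·3.8²/158 = 0.0252884
V̂(x̄_st) = 0.642929
SE(x̄_st) = √0.642929 = 0.801828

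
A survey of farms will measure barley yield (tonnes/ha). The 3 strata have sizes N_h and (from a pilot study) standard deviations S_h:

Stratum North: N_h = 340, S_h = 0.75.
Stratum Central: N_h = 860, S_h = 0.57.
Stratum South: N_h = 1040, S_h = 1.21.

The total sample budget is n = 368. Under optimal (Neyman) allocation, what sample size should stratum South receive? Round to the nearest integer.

231

Neyman allocation: n_h = n · N_h S_h / Σ N_i S_i, with n = 368.
  stratum North: N_h·S_h = 340·0.75 = 255.00
  stratum Central: N_h·S_h = 860·0.57 = 490.20
  stratum South: N_h·S_h = 1040·1.21 = 1258.40
Σ N_h S_h = 2003.60
n for stratum South = 368·1258.40/2003.60 = 231.130 → 231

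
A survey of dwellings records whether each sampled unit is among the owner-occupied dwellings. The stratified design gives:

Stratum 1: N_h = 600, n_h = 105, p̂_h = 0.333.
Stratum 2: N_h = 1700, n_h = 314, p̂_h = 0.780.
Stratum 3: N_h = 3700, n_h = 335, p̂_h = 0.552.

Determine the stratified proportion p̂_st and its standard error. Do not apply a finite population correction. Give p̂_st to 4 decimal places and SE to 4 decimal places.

p̂_st ≈ 0.5947, SE ≈ 0.0186

N = 6000; stratum weights W_h = N_h/N.
p̂_st = Σ W_h p̂_h = (600·0.333 + 1700·0.780 + 3700·0.552)/6000 = 0.59470
V̂(p̂_st) = Σ W_h² p̂_h(1−p̂_h)/(n_h−1):
  stratum 1: (600/6000)²·0.333·0.667/104 = 2.13568e-05
  stratum 2: (1700/6000)²·0.780·0.220/313 = 4.40117e-05
  stratum 3: (3700/6000)²·0.552·0.448/334 = 0.00028156
V̂(p̂_st) = 0.000346929; SE = √V̂ = 0.018626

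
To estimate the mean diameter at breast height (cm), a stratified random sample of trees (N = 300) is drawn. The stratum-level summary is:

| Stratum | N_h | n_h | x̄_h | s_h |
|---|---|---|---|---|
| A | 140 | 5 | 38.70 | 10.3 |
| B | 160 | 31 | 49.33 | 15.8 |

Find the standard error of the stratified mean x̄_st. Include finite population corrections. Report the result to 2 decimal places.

V̂(x̄_st) = Σ W_h² (1 − n_h/N_h) s_h²/n_h, with W_h = N_h/N and N = 300:
  stratum A: (140/300)²·(1 − 5/140)·10.3²/5 = 4.45578
  stratum B: (160/300)²·(1 − 31/160)·15.8²/31 = 1.8468
V̂(x̄_st) = 6.30258
SE(x̄_st) = √6.30258 = 2.51049

SE(x̄_st) ≈ 2.51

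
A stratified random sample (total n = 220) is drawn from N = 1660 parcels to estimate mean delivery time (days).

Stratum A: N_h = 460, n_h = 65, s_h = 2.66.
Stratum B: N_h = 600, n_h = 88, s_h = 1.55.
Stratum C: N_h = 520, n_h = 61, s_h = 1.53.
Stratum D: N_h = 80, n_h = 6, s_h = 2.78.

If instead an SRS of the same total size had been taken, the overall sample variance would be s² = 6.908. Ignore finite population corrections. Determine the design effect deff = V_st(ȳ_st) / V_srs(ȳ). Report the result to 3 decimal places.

deff ≈ 0.595

V̂(ȳ_st) = Σ W_h² s_h²/n_h, with W_h = N_h/N and N = 1660:
  stratum A: (460/1660)²·2.66²/65 = 0.00835891
  stratum B: (600/1660)²·1.55²/88 = 0.0035667
  stratum C: (520/1660)²·1.53²/61 = 0.00376568
  stratum D: (80/1660)²·2.78²/6 = 0.00299159
V_st = 0.0186829
V_srs = s²/n = 6.908/220 = 0.0314
deff = V_st / V_srs = 0.0186829/0.0314 = 0.5950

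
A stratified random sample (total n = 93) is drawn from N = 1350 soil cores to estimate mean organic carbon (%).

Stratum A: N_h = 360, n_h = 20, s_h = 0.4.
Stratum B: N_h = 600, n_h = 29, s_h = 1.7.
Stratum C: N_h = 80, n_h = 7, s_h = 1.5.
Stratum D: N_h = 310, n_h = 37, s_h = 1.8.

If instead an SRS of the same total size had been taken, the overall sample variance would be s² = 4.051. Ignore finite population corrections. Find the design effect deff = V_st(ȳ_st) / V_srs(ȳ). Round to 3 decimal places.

V̂(ȳ_st) = Σ W_h² s_h²/n_h, with W_h = N_h/N and N = 1350:
  stratum A: (360/1350)²·0.4²/20 = 0.000568889
  stratum B: (600/1350)²·1.7²/29 = 0.019685
  stratum C: (80/1350)²·1.5²/7 = 0.00112875
  stratum D: (310/1350)²·1.8²/37 = 0.00461742
V_st = 0.026
V_srs = s²/n = 4.051/93 = 0.0435591
deff = V_st / V_srs = 0.026/0.0435591 = 0.5969

deff ≈ 0.597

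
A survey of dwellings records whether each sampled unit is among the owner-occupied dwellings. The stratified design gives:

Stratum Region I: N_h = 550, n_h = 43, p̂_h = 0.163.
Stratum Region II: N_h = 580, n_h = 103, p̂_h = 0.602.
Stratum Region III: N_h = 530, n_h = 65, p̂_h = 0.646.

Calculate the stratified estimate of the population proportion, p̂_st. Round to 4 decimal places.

p̂_st ≈ 0.4706

N = 1660; stratum weights W_h = N_h/N.
p̂_st = Σ W_h p̂_h = (550·0.163 + 580·0.602 + 530·0.646)/1660 = 0.47060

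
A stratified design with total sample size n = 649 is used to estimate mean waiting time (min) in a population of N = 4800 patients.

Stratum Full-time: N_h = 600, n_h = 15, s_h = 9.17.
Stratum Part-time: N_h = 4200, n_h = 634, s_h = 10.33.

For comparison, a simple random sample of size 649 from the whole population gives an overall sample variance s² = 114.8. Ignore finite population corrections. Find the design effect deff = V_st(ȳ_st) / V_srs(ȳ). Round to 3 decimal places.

V̂(ȳ_st) = Σ W_h² s_h²/n_h, with W_h = N_h/N and N = 4800:
  stratum Full-time: (600/4800)²·9.17²/15 = 0.0875926
  stratum Part-time: (4200/4800)²·10.33²/634 = 0.128863
V_st = 0.216455
V_srs = s²/n = 114.8/649 = 0.176888
deff = V_st / V_srs = 0.216455/0.176888 = 1.2237

deff ≈ 1.224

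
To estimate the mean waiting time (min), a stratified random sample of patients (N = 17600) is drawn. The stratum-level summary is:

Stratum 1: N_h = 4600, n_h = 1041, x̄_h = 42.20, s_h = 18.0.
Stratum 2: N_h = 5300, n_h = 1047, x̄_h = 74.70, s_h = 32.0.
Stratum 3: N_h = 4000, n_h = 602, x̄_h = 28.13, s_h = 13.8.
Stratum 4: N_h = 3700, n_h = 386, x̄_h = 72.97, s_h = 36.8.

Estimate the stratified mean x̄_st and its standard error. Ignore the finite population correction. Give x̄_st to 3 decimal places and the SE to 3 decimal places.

x̄_st ≈ 55.258, SE ≈ 0.530

x̄_st = Σ W_h x̄_h = (4600·42.20 + 5300·74.70 + 4000·28.13 + 3700·72.97)/17600 = 55.25790
V̂(x̄_st) = Σ W_h² s_h²/n_h, with W_h = N_h/N and N = 17600:
  stratum 1: (4600/17600)²·18.0²/1041 = 0.021261
  stratum 2: (5300/17600)²·32.0²/1047 = 0.088691
  stratum 3: (4000/17600)²·13.8²/602 = 0.0163402
  stratum 4: (3700/17600)²·36.8²/386 = 0.155055
V̂(x̄_st) = 0.281347
SE(x̄_st) = √0.281347 = 0.530422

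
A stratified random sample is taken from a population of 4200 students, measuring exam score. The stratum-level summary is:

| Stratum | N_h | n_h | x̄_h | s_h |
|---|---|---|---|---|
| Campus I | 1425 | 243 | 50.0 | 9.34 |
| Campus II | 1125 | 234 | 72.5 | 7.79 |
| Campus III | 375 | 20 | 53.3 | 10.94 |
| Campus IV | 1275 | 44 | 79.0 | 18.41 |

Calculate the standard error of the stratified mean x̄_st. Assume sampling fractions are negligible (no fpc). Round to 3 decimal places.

V̂(x̄_st) = Σ W_h² s_h²/n_h, with W_h = N_h/N and N = 4200:
  stratum Campus I: (1425/4200)²·9.34²/243 = 0.0413255
  stratum Campus II: (1125/4200)²·7.79²/234 = 0.0186065
  stratum Campus III: (375/4200)²·10.94²/20 = 0.0477055
  stratum Campus IV: (1275/4200)²·18.41²/44 = 0.709867
V̂(x̄_st) = 0.817504
SE(x̄_st) = √0.817504 = 0.904159

SE(x̄_st) ≈ 0.904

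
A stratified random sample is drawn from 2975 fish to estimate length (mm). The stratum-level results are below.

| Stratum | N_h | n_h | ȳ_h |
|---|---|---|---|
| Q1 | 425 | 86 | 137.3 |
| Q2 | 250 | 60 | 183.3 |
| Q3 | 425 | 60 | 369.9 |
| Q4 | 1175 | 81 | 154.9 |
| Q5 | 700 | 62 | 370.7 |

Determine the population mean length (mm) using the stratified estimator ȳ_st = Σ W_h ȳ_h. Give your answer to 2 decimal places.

N = Σ N_h = 2975. Stratum weights W_h = N_h/N.
ȳ_st = (425·137.3 + 250·183.3 + 425·369.9 + 1175·154.9 + 700·370.7) / 2975 = 236.2630

ȳ_st ≈ 236.26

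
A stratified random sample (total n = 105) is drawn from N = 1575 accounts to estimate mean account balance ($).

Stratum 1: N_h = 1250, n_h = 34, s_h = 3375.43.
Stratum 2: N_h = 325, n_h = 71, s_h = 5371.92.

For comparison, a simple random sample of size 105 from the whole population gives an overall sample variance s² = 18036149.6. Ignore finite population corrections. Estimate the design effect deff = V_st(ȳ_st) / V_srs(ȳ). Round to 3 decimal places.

deff ≈ 1.330

V̂(ȳ_st) = Σ W_h² s_h²/n_h, with W_h = N_h/N and N = 1575:
  stratum 1: (1250/1575)²·3375.43²/34 = 211076
  stratum 2: (325/1575)²·5371.92²/71 = 17306.4
V_st = 228382
V_srs = s²/n = 18036149.6/105 = 171773
deff = V_st / V_srs = 228382/171773 = 1.3296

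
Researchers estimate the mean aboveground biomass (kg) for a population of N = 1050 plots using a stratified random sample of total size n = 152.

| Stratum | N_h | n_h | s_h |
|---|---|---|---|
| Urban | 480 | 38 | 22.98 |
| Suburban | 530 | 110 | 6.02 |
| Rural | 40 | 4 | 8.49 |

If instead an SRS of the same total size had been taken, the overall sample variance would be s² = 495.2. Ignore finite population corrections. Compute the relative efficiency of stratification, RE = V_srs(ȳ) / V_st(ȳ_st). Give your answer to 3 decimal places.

V̂(ȳ_st) = Σ W_h² s_h²/n_h, with W_h = N_h/N and N = 1050:
  stratum Urban: (480/1050)²·22.98²/38 = 2.90416
  stratum Suburban: (530/1050)²·6.02²/110 = 0.0839409
  stratum Rural: (40/1050)²·8.49²/4 = 0.0261515
V_st = 3.01425
V_srs = s²/n = 495.2/152 = 3.25789
Relative efficiency = V_srs / V_st = 3.25789/3.01425 = 1.0808

RE ≈ 1.081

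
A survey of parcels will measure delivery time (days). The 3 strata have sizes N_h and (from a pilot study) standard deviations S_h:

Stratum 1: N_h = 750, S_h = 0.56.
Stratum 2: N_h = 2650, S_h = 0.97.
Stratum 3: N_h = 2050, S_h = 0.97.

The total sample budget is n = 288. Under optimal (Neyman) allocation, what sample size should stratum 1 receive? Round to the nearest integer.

24

Neyman allocation: n_h = n · N_h S_h / Σ N_i S_i, with n = 288.
  stratum 1: N_h·S_h = 750·0.56 = 420.00
  stratum 2: N_h·S_h = 2650·0.97 = 2570.50
  stratum 3: N_h·S_h = 2050·0.97 = 1988.50
Σ N_h S_h = 4979.00
n for stratum 1 = 288·420.00/4979.00 = 24.294 → 24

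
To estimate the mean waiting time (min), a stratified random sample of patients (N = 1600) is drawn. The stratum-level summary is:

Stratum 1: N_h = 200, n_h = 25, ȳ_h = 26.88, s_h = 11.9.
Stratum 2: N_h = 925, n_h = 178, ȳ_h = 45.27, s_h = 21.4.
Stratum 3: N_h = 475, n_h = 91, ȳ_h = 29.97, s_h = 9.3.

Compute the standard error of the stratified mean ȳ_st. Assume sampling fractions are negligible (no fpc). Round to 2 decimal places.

SE(ȳ_st) ≈ 1.02

V̂(ȳ_st) = Σ W_h² s_h²/n_h, with W_h = N_h/N and N = 1600:
  stratum 1: (200/1600)²·11.9²/25 = 0.0885063
  stratum 2: (925/1600)²·21.4²/178 = 0.859906
  stratum 3: (475/1600)²·9.3²/91 = 0.0837668
V̂(ȳ_st) = 1.03218
SE(ȳ_st) = √1.03218 = 1.01596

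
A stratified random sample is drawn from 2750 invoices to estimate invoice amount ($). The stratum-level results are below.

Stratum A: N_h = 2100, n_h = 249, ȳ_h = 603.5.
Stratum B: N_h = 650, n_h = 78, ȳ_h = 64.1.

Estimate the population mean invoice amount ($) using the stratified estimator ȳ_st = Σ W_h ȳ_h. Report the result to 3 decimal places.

ȳ_st ≈ 476.005

N = Σ N_h = 2750. Stratum weights W_h = N_h/N.
ȳ_st = (2100·603.5 + 650·64.1) / 2750 = 476.00545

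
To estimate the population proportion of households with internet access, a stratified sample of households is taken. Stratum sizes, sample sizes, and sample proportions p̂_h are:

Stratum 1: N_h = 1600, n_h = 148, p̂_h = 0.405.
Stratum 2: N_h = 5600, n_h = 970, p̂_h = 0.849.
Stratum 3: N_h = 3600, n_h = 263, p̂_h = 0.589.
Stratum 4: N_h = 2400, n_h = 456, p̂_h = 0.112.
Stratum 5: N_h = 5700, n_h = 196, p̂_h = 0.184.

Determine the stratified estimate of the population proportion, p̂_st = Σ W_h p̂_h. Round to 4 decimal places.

N = 18900; stratum weights W_h = N_h/N.
p̂_st = Σ W_h p̂_h = (1600·0.405 + 5600·0.849 + 3600·0.589 + 2400·0.112 + 5700·0.184)/18900 = 0.46775

p̂_st ≈ 0.4677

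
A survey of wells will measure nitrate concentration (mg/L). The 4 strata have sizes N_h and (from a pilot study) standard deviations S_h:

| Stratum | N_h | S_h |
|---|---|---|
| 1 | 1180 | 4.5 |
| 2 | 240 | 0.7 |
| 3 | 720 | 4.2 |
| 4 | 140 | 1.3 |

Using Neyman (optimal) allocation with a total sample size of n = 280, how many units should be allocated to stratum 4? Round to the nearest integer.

Neyman allocation: n_h = n · N_h S_h / Σ N_i S_i, with n = 280.
  stratum 1: N_h·S_h = 1180·4.5 = 5310.00
  stratum 2: N_h·S_h = 240·0.7 = 168.00
  stratum 3: N_h·S_h = 720·4.2 = 3024.00
  stratum 4: N_h·S_h = 140·1.3 = 182.00
Σ N_h S_h = 8684.00
n for stratum 4 = 280·182.00/8684.00 = 5.868 → 6

6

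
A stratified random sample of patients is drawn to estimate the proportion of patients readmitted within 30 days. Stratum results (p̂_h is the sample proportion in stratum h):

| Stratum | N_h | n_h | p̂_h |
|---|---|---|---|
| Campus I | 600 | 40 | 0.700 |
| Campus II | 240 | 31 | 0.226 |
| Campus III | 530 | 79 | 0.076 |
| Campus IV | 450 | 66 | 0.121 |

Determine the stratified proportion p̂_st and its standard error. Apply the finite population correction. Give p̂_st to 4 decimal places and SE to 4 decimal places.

p̂_st ≈ 0.3126, SE ≈ 0.0280

N = 1820; stratum weights W_h = N_h/N.
p̂_st = Σ W_h p̂_h = (600·0.700 + 240·0.226 + 530·0.076 + 450·0.121)/1820 = 0.31262
V̂(p̂_st) = Σ W_h² (1 − n_h/N_h) p̂_h(1−p̂_h)/(n_h−1):
  stratum Campus I: (600/1820)²·(1 − 40/600)·0.700·0.300/39 = 0.000546199
  stratum Campus II: (240/1820)²·(1 − 31/240)·0.226·0.774/30 = 8.82964e-05
  stratum Campus III: (530/1820)²·(1 − 79/530)·0.076·0.924/78 = 6.49682e-05
  stratum Campus IV: (450/1820)²·(1 − 66/450)·0.121·0.879/65 = 8.53615e-05
V̂(p̂_st) = 0.000784825; SE = √V̂ = 0.0280147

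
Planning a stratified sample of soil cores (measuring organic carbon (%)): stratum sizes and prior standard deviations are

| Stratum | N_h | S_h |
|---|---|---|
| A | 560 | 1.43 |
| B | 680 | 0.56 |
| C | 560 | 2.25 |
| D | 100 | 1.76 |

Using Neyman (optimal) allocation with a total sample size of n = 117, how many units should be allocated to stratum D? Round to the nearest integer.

Neyman allocation: n_h = n · N_h S_h / Σ N_i S_i, with n = 117.
  stratum A: N_h·S_h = 560·1.43 = 800.80
  stratum B: N_h·S_h = 680·0.56 = 380.80
  stratum C: N_h·S_h = 560·2.25 = 1260.00
  stratum D: N_h·S_h = 100·1.76 = 176.00
Σ N_h S_h = 2617.60
n for stratum D = 117·176.00/2617.60 = 7.867 → 8

8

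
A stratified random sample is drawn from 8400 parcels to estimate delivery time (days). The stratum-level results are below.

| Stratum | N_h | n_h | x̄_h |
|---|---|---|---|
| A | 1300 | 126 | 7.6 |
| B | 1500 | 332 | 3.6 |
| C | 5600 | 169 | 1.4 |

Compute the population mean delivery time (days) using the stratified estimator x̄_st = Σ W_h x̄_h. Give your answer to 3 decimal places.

N = Σ N_h = 8400. Stratum weights W_h = N_h/N.
x̄_st = (1300·7.6 + 1500·3.6 + 5600·1.4) / 8400 = 2.75238

x̄_st ≈ 2.752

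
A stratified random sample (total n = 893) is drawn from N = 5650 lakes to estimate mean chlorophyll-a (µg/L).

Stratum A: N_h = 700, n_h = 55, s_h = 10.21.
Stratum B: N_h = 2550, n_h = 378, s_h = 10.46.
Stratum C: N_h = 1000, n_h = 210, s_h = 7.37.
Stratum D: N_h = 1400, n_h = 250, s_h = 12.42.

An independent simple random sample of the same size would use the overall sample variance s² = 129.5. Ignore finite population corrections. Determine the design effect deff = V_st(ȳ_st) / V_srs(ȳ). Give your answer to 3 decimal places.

deff ≈ 0.924

V̂(ȳ_st) = Σ W_h² s_h²/n_h, with W_h = N_h/N and N = 5650:
  stratum A: (700/5650)²·10.21²/55 = 0.029093
  stratum B: (2550/5650)²·10.46²/378 = 0.0589597
  stratum C: (1000/5650)²·7.37²/210 = 0.0081025
  stratum D: (1400/5650)²·12.42²/250 = 0.0378846
V_st = 0.13404
V_srs = s²/n = 129.5/893 = 0.145017
deff = V_st / V_srs = 0.13404/0.145017 = 0.9243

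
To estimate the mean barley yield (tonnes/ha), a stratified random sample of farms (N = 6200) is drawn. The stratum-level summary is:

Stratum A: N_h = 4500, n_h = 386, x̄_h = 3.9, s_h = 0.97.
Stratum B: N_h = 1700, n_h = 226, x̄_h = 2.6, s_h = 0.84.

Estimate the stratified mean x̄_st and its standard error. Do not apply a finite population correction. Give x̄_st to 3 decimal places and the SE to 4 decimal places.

x̄_st ≈ 3.544, SE ≈ 0.0390

x̄_st = Σ W_h x̄_h = (4500·3.9 + 1700·2.6)/6200 = 3.54355
V̂(x̄_st) = Σ W_h² s_h²/n_h, with W_h = N_h/N and N = 6200:
  stratum A: (4500/6200)²·0.97²/386 = 0.0012841
  stratum B: (1700/6200)²·0.84²/226 = 0.000234728
V̂(x̄_st) = 0.00151882
SE(x̄_st) = √0.00151882 = 0.0389721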